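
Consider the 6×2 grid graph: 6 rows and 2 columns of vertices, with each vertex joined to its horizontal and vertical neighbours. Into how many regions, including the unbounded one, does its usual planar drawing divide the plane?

6

The grid has V = 6·2 = 12 vertices and E = 6·1 + 2·5 = 16 edges.
F = 2 − V + E = 2 − 12 + 16 = 6.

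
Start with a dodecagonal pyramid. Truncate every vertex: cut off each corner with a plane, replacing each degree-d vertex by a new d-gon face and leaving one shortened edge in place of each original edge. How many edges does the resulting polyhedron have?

72

The base solid has V = 13, E = 24, F = 13.
Truncation replaces each original edge-end by a new vertex, so V′ = 2E = 48.
Each original edge survives, and each old vertex of degree d contributes d new edges; summing degrees gives Σd = 2E, so E′ = E + 2E = 3E = 72.
Each original face survives and each original vertex becomes one new face: F′ = F + V = 26.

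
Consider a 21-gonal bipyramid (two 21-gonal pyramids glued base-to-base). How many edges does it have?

63

A bipyramid over an n-gon has 2n triangular faces and n + 2 vertices: V = 21 + 2 = 23, E = 3·21 = 63, F = 2·21 = 42.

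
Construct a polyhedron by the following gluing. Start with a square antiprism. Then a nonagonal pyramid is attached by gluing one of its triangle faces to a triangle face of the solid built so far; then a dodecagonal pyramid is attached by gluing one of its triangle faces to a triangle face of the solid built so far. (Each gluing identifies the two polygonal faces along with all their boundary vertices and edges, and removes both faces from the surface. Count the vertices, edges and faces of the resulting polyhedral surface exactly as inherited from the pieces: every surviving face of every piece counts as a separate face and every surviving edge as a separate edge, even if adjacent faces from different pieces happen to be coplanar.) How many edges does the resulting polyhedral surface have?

52

A square antiprism: V=8, E=16, F=10.
Attach a nonagonal pyramid (V=10, E=18, F=10) along a 3-gon: merge 3 vertices and 3 edges, delete both glued faces → V=15, E=31, F=18.
Attach a dodecagonal pyramid (V=13, E=24, F=13) along a 3-gon: merge 3 vertices and 3 edges, delete both glued faces → V=25, E=52, F=29.
Check: V − E + F = 25 − 52 + 29 = 2.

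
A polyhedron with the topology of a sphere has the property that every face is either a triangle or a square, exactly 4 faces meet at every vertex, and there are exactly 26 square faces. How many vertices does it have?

Let x be the number of triangles; then F = 26 + x.
Edge–face incidences: 2E = 4·26 + 3·x = 104 + 3x.
Every vertex has degree 4, so 4V = 2E.
Euler: V − E + F = 2 ⇒ (2E)/4 − E + (26 + x) = 2.
Multiply by 8: 2·(2E) − 4·(2E) + 8·(26 + x) = 16, i.e. 208 + 8x − 2·(104 + 3x) = 16.
Collecting terms: 2x = 16, so x = 8.
Then 2E = 104 + 3·8 = 128, so E = 64, V = 2E/4 = 32, F = 26 + 8 = 34.

32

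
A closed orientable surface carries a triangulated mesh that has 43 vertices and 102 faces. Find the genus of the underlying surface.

5

Every face is a triangle, so 2E = 3·102 = 306, giving E = 153.
χ = V − E + F = 43 − 153 + 102 = -8.
For a closed orientable surface χ = 2 − 2g, so g = (2 − (-8))/2 = 5.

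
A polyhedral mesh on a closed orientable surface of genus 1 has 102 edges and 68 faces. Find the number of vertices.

34

For a closed orientable surface of genus 1, χ = 2 − 2·1 = 0.
V = 0 + E − F = 0 + 102 − 68 = 34.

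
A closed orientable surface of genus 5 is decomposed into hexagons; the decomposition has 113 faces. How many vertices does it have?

218

χ = 2 − 2·5 = -8, and every face is a hexagon so 6F = 2E.
E = 6·113/2 = 339. Then V = -8 + E − F = -8 + 339 − 113 = 218.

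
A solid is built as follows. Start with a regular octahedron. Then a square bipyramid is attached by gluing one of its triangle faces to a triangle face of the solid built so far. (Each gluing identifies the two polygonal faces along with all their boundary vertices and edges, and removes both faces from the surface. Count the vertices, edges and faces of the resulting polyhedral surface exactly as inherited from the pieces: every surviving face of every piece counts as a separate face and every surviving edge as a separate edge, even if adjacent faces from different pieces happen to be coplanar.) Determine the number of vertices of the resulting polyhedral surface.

9

A regular octahedron: V=6, E=12, F=8.
Attach a square bipyramid (V=6, E=12, F=8) along a 3-gon: merge 3 vertices and 3 edges, delete both glued faces → V=9, E=21, F=14.
Check: V − E + F = 9 − 21 + 14 = 2.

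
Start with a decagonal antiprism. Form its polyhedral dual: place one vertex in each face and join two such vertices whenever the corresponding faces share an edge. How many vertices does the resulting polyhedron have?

22

The base solid has V = 20, E = 40, F = 22.
The dual swaps V and F and preserves E: V′ = F = 22, E′ = E = 40, F′ = V = 20.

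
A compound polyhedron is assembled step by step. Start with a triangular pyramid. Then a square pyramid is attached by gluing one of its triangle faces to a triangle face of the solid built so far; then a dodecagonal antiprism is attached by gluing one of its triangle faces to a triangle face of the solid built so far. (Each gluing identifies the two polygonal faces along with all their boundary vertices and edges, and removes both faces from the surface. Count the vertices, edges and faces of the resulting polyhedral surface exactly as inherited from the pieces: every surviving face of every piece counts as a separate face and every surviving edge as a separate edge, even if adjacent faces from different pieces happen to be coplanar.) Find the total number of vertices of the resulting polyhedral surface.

27

A triangular pyramid: V=4, E=6, F=4.
Attach a square pyramid (V=5, E=8, F=5) along a 3-gon: merge 3 vertices and 3 edges, delete both glued faces → V=6, E=11, F=7.
Attach a dodecagonal antiprism (V=24, E=48, F=26) along a 3-gon: merge 3 vertices and 3 edges, delete both glued faces → V=27, E=56, F=31.
Check: V − E + F = 27 − 56 + 31 = 2.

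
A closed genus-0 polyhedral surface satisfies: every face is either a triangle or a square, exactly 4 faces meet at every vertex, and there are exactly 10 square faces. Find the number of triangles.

Let x be the number of triangles; then F = 10 + x.
Edge–face incidences: 2E = 4·10 + 3·x = 40 + 3x.
Every vertex has degree 4, so 4V = 2E.
Euler: V − E + F = 2 ⇒ (2E)/4 − E + (10 + x) = 2.
Multiply by 8: 2·(2E) − 4·(2E) + 8·(10 + x) = 16, i.e. 80 + 8x − 2·(40 + 3x) = 16.
Collecting terms: 2x = 16, so x = 8.
Then 2E = 40 + 3·8 = 64, so E = 32, V = 2E/4 = 16, F = 10 + 8 = 18.

8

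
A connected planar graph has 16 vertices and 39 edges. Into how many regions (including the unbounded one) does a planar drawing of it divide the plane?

25

Euler's formula for a connected plane graph: V − E + F = 2, so F = 2 − 16 + 39 = 25.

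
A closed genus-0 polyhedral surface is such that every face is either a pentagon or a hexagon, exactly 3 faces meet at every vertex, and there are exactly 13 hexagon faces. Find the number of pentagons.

Let x be the number of pentagons; then F = 13 + x.
Edge–face incidences: 2E = 6·13 + 5·x = 78 + 5x.
Every vertex has degree 3, so 3V = 2E.
Euler: V − E + F = 2 ⇒ (2E)/3 − E + (13 + x) = 2.
Multiply by 6: 2·(2E) − 3·(2E) + 6·(13 + x) = 12, i.e. 78 + 6x − (78 + 5x) = 12.
Collecting terms: x = 12.
Then 2E = 78 + 5·12 = 138, so E = 69, V = 2E/3 = 46, F = 13 + 12 = 25.

12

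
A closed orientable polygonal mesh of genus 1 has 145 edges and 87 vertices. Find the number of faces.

58

For a closed orientable surface of genus 1, χ = 2 − 2·1 = 0.
F = 0 − V + E = 0 − 87 + 145 = 58.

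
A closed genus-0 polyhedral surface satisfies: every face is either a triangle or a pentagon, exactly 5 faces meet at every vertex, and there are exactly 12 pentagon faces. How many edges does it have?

Let x be the number of triangles; then F = 12 + x.
Edge–face incidences: 2E = 5·12 + 3·x = 60 + 3x.
Every vertex has degree 5, so 5V = 2E.
Euler: V − E + F = 2 ⇒ (2E)/5 − E + (12 + x) = 2.
Multiply by 10: 2·(2E) − 5·(2E) + 10·(12 + x) = 20, i.e. 120 + 10x − 3·(60 + 3x) = 20.
Collecting terms: x − 60 = 20, so x = 80.
Then 2E = 60 + 3·80 = 300, so E = 150, V = 2E/5 = 60, F = 12 + 80 = 92.

150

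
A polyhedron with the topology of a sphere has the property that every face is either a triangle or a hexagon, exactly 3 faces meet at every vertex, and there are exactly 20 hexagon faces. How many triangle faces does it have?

4

Let x be the number of triangles; then F = 20 + x.
Edge–face incidences: 2E = 6·20 + 3·x = 120 + 3x.
Every vertex has degree 3, so 3V = 2E.
Euler: V − E + F = 2 ⇒ (2E)/3 − E + (20 + x) = 2.
Multiply by 6: 2·(2E) − 3·(2E) + 6·(20 + x) = 12, i.e. 120 + 6x − (120 + 3x) = 12.
Collecting terms: 3x = 12, so x = 4.
Then 2E = 120 + 3·4 = 132, so E = 66, V = 2E/3 = 44, F = 20 + 4 = 24.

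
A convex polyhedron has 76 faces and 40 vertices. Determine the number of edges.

Here V − E + F = 2.
E = V + F − (2) = 40 + 76 − (2) = 114.

114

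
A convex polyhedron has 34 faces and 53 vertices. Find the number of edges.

85

Here V − E + F = 2.
E = V + F − (2) = 53 + 34 − (2) = 85.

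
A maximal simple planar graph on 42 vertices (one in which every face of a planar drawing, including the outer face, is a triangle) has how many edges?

In a plane triangulation 3F = 2E and V − E + F = 2, so E = 3V − 6 = 3·42 − 6 = 120.

120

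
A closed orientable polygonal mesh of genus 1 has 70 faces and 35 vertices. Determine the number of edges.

For a closed orientable surface of genus 1, χ = 2 − 2·1 = 0.
E = V + F − (0) = 35 + 70 − (0) = 105.

105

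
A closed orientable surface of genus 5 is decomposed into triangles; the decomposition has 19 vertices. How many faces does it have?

54

χ = 2 − 2·5 = -8, and every face is a triangle so 3F = 2E.
V − E + F = -8 with E = 3F/2 gives 19 − (3/2 − 1)·F = -8, so F = 54 and E = 81.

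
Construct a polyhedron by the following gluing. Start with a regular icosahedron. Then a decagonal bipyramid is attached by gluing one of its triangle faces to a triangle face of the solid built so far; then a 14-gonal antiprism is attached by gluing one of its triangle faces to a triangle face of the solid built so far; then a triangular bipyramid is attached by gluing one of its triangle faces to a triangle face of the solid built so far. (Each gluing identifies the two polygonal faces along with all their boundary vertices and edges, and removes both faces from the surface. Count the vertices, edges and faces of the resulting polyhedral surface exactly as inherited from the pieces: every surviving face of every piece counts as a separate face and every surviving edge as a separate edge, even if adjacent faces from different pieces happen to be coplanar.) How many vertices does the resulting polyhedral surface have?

48

A regular icosahedron: V=12, E=30, F=20.
Attach a decagonal bipyramid (V=12, E=30, F=20) along a 3-gon: merge 3 vertices and 3 edges, delete both glued faces → V=21, E=57, F=38.
Attach a 14-gonal antiprism (V=28, E=56, F=30) along a 3-gon: merge 3 vertices and 3 edges, delete both glued faces → V=46, E=110, F=66.
Attach a triangular bipyramid (V=5, E=9, F=6) along a 3-gon: merge 3 vertices and 3 edges, delete both glued faces → V=48, E=116, F=70.
Check: V − E + F = 48 − 116 + 70 = 2.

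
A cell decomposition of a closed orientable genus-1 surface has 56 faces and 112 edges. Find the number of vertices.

56

For a closed orientable surface of genus 1, χ = 2 − 2·1 = 0.
V = 0 + E − F = 0 + 112 − 56 = 56.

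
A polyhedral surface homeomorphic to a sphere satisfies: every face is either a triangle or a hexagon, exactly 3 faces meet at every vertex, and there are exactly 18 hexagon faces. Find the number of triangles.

Let x be the number of triangles; then F = 18 + x.
Edge–face incidences: 2E = 6·18 + 3·x = 108 + 3x.
Every vertex has degree 3, so 3V = 2E.
Euler: V − E + F = 2 ⇒ (2E)/3 − E + (18 + x) = 2.
Multiply by 6: 2·(2E) − 3·(2E) + 6·(18 + x) = 12, i.e. 108 + 6x − (108 + 3x) = 12.
Collecting terms: 3x = 12, so x = 4.
Then 2E = 108 + 3·4 = 120, so E = 60, V = 2E/3 = 40, F = 18 + 4 = 22.

4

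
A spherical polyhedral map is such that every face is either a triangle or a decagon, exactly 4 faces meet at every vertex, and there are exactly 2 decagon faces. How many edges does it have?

40

Let x be the number of triangles; then F = 2 + x.
Edge–face incidences: 2E = 10·2 + 3·x = 20 + 3x.
Every vertex has degree 4, so 4V = 2E.
Euler: V − E + F = 2 ⇒ (2E)/4 − E + (2 + x) = 2.
Multiply by 8: 2·(2E) − 4·(2E) + 8·(2 + x) = 16, i.e. 16 + 8x − 2·(20 + 3x) = 16.
Collecting terms: 2x − 24 = 16, so 2x = 40, so x = 20.
Then 2E = 20 + 3·20 = 80, so E = 40, V = 2E/4 = 20, F = 2 + 20 = 22.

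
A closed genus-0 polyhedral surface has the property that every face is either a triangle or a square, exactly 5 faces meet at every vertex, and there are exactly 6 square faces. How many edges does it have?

Let x be the number of triangles; then F = 6 + x.
Edge–face incidences: 2E = 4·6 + 3·x = 24 + 3x.
Every vertex has degree 5, so 5V = 2E.
Euler: V − E + F = 2 ⇒ (2E)/5 − E + (6 + x) = 2.
Multiply by 10: 2·(2E) − 5·(2E) + 10·(6 + x) = 20, i.e. 60 + 10x − 3·(24 + 3x) = 20.
Collecting terms: x − 12 = 20, so x = 32.
Then 2E = 24 + 3·32 = 120, so E = 60, V = 2E/5 = 24, F = 6 + 32 = 38.

60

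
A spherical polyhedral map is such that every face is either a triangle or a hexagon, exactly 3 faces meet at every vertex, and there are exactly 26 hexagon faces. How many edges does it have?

Let x be the number of triangles; then F = 26 + x.
Edge–face incidences: 2E = 6·26 + 3·x = 156 + 3x.
Every vertex has degree 3, so 3V = 2E.
Euler: V − E + F = 2 ⇒ (2E)/3 − E + (26 + x) = 2.
Multiply by 6: 2·(2E) − 3·(2E) + 6·(26 + x) = 12, i.e. 156 + 6x − (156 + 3x) = 12.
Collecting terms: 3x = 12, so x = 4.
Then 2E = 156 + 3·4 = 168, so E = 84, V = 2E/3 = 56, F = 26 + 4 = 30.

84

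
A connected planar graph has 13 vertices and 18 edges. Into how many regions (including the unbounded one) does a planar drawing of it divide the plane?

7

Euler's formula for a connected plane graph: V − E + F = 2, so F = 2 − 13 + 18 = 7.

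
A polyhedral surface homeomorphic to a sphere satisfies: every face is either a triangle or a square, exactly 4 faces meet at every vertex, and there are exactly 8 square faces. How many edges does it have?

Let x be the number of triangles; then F = 8 + x.
Edge–face incidences: 2E = 4·8 + 3·x = 32 + 3x.
Every vertex has degree 4, so 4V = 2E.
Euler: V − E + F = 2 ⇒ (2E)/4 − E + (8 + x) = 2.
Multiply by 8: 2·(2E) − 4·(2E) + 8·(8 + x) = 16, i.e. 64 + 8x − 2·(32 + 3x) = 16.
Collecting terms: 2x = 16, so x = 8.
Then 2E = 32 + 3·8 = 56, so E = 28, V = 2E/4 = 14, F = 8 + 8 = 16.

28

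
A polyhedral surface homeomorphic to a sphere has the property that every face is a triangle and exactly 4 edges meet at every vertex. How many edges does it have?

Each face has 3 edges and each edge borders two faces, so 2E = 3F.
Each vertex has degree 4, so 4V = 2E and hence V = 3F/4.
Euler: V − E + F = 2 ⇒ (3F/4) − (3F/2) + F = 2.
Multiply by 8: (6 − 12 + 8)F = 16, i.e. 2F = 16.
So F = 8, E = 3·8/2 = 12, V = 3·8/4 = 6.

12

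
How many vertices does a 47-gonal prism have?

A prism on an n-gon has two n-gon bases and n rectangular sides: V = 2·47 = 94, E = 3·47 = 141, F = 47 + 2 = 49.

94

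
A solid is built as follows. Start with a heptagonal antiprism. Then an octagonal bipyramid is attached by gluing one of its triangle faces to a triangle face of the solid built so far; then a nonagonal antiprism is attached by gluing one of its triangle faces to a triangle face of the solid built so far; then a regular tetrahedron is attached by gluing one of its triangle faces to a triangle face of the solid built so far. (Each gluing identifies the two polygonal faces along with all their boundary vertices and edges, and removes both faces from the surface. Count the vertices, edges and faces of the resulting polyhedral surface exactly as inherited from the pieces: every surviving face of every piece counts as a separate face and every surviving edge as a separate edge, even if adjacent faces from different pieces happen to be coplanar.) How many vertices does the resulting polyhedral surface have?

37

A heptagonal antiprism: V=14, E=28, F=16.
Attach an octagonal bipyramid (V=10, E=24, F=16) along a 3-gon: merge 3 vertices and 3 edges, delete both glued faces → V=21, E=49, F=30.
Attach a nonagonal antiprism (V=18, E=36, F=20) along a 3-gon: merge 3 vertices and 3 edges, delete both glued faces → V=36, E=82, F=48.
Attach a regular tetrahedron (V=4, E=6, F=4) along a 3-gon: merge 3 vertices and 3 edges, delete both glued faces → V=37, E=85, F=50.
Check: V − E + F = 37 − 85 + 50 = 2.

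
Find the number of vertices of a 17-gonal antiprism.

An antiprism on an n-gon has two n-gon caps and 2n triangles: V = 2·17 = 34, E = 4·17 = 68, F = 2·17 + 2 = 36.

34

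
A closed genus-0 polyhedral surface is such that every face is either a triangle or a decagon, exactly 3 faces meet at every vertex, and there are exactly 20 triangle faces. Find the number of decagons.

12

Let x be the number of decagons; then F = 20 + x.
Edge–face incidences: 2E = 3·20 + 10·x = 60 + 10x.
Every vertex has degree 3, so 3V = 2E.
Euler: V − E + F = 2 ⇒ (2E)/3 − E + (20 + x) = 2.
Multiply by 6: 2·(2E) − 3·(2E) + 6·(20 + x) = 12, i.e. 120 + 6x − (60 + 10x) = 12.
Collecting terms: −4x + 60 = 12, so −4x = −48, so x = 12.
Then 2E = 60 + 10·12 = 180, so E = 90, V = 2E/3 = 60, F = 20 + 12 = 32.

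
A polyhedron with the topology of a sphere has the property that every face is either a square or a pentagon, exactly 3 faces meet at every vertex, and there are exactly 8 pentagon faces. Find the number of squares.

Let x be the number of squares; then F = 8 + x.
Edge–face incidences: 2E = 5·8 + 4·x = 40 + 4x.
Every vertex has degree 3, so 3V = 2E.
Euler: V − E + F = 2 ⇒ (2E)/3 − E + (8 + x) = 2.
Multiply by 6: 2·(2E) − 3·(2E) + 6·(8 + x) = 12, i.e. 48 + 6x − (40 + 4x) = 12.
Collecting terms: 2x + 8 = 12, so 2x = 4, so x = 2.
Then 2E = 40 + 4·2 = 48, so E = 24, V = 2E/3 = 16, F = 8 + 2 = 10.

2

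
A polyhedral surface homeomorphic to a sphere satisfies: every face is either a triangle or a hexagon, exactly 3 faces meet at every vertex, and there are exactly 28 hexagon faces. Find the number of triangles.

4

Let x be the number of triangles; then F = 28 + x.
Edge–face incidences: 2E = 6·28 + 3·x = 168 + 3x.
Every vertex has degree 3, so 3V = 2E.
Euler: V − E + F = 2 ⇒ (2E)/3 − E + (28 + x) = 2.
Multiply by 6: 2·(2E) − 3·(2E) + 6·(28 + x) = 12, i.e. 168 + 6x − (168 + 3x) = 12.
Collecting terms: 3x = 12, so x = 4.
Then 2E = 168 + 3·4 = 180, so E = 90, V = 2E/3 = 60, F = 28 + 4 = 32.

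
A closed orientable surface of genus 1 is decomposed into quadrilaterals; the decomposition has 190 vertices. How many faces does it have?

190

χ = 2 − 2·1 = 0, and every face is a square so 4F = 2E.
V − E + F = 0 with E = 4F/2 gives 190 − (4/2 − 1)·F = 0, so F = 190 and E = 380.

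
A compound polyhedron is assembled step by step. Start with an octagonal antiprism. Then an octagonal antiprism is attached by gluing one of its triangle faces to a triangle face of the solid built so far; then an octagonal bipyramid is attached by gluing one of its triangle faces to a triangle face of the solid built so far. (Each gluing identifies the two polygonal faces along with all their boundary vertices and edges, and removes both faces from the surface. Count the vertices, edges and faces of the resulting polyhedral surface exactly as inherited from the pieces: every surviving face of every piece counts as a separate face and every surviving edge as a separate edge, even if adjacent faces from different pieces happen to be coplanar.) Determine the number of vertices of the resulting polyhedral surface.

36

An octagonal antiprism: V=16, E=32, F=18.
Attach an octagonal antiprism (V=16, E=32, F=18) along a 3-gon: merge 3 vertices and 3 edges, delete both glued faces → V=29, E=61, F=34.
Attach an octagonal bipyramid (V=10, E=24, F=16) along a 3-gon: merge 3 vertices and 3 edges, delete both glued faces → V=36, E=82, F=48.
Check: V − E + F = 36 − 82 + 48 = 2.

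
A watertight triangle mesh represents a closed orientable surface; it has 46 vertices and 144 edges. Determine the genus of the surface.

2

Every face is a triangle and each edge borders two faces, so 3F = 2·144, giving F = 96.
χ = V − E + F = 46 − 144 + 96 = -2.
For a closed orientable surface χ = 2 − 2g, so g = (2 − (-2))/2 = 2.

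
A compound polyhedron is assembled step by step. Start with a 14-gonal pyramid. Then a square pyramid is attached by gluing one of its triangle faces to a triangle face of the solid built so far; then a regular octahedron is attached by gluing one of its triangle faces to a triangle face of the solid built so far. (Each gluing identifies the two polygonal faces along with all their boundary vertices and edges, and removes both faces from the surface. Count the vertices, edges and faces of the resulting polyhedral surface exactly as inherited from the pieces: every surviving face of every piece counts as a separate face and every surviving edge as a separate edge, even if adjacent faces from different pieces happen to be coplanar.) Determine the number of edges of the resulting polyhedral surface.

42

A 14-gonal pyramid: V=15, E=28, F=15.
Attach a square pyramid (V=5, E=8, F=5) along a 3-gon: merge 3 vertices and 3 edges, delete both glued faces → V=17, E=33, F=18.
Attach a regular octahedron (V=6, E=12, F=8) along a 3-gon: merge 3 vertices and 3 edges, delete both glued faces → V=20, E=42, F=24.
Check: V − E + F = 20 − 42 + 24 = 2.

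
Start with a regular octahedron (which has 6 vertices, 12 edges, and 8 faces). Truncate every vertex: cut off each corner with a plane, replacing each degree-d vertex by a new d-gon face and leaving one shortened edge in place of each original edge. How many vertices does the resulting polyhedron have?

Truncation replaces each original edge-end by a new vertex, so V′ = 2E = 24.
Each original edge survives, and each old vertex of degree d contributes d new edges; summing degrees gives Σd = 2E, so E′ = E + 2E = 3E = 36.
Each original face survives and each original vertex becomes one new face: F′ = F + V = 14.

24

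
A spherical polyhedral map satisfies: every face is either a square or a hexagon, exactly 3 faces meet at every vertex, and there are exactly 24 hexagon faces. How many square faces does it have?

6

Let x be the number of squares; then F = 24 + x.
Edge–face incidences: 2E = 6·24 + 4·x = 144 + 4x.
Every vertex has degree 3, so 3V = 2E.
Euler: V − E + F = 2 ⇒ (2E)/3 − E + (24 + x) = 2.
Multiply by 6: 2·(2E) − 3·(2E) + 6·(24 + x) = 12, i.e. 144 + 6x − (144 + 4x) = 12.
Collecting terms: 2x = 12, so x = 6.
Then 2E = 144 + 4·6 = 168, so E = 84, V = 2E/3 = 56, F = 24 + 6 = 30.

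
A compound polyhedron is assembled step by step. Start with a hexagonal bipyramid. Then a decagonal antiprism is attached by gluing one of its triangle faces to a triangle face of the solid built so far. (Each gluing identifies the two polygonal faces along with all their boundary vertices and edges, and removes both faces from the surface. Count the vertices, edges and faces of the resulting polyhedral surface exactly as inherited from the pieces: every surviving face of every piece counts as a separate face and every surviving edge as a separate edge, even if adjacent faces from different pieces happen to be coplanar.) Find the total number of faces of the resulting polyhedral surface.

A hexagonal bipyramid: V=8, E=18, F=12.
Attach a decagonal antiprism (V=20, E=40, F=22) along a 3-gon: merge 3 vertices and 3 edges, delete both glued faces → V=25, E=55, F=32.
Check: V − E + F = 25 − 55 + 32 = 2.

32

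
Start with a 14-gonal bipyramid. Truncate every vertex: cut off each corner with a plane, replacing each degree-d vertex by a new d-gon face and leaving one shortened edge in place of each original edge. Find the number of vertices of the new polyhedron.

The base solid has V = 16, E = 42, F = 28.
Truncation replaces each original edge-end by a new vertex, so V′ = 2E = 84.
Each original edge survives, and each old vertex of degree d contributes d new edges; summing degrees gives Σd = 2E, so E′ = E + 2E = 3E = 126.
Each original face survives and each original vertex becomes one new face: F′ = F + V = 44.

84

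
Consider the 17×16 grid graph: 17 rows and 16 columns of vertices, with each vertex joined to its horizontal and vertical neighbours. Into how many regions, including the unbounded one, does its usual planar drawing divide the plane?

241

The grid has V = 17·16 = 272 vertices and E = 17·15 + 16·16 = 511 edges.
F = 2 − V + E = 2 − 272 + 511 = 241.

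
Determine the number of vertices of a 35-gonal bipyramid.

37

A bipyramid over an n-gon has 2n triangular faces and n + 2 vertices: V = 35 + 2 = 37, E = 3·35 = 105, F = 2·35 = 70.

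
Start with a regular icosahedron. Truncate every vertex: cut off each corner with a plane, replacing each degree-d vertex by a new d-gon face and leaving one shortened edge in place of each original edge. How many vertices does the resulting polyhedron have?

The base solid has V = 12, E = 30, F = 20.
Truncation replaces each original edge-end by a new vertex, so V′ = 2E = 60.
Each original edge survives, and each old vertex of degree d contributes d new edges; summing degrees gives Σd = 2E, so E′ = E + 2E = 3E = 90.
Each original face survives and each original vertex becomes one new face: F′ = F + V = 32.

60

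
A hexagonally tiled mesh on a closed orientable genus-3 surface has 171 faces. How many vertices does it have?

χ = 2 − 2·3 = -4, and every face is a hexagon so 6F = 2E.
E = 6·171/2 = 513. Then V = -4 + E − F = -4 + 513 − 171 = 338.

338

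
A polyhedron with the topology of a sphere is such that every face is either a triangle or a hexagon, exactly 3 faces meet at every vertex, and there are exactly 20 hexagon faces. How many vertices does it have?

Let x be the number of triangles; then F = 20 + x.
Edge–face incidences: 2E = 6·20 + 3·x = 120 + 3x.
Every vertex has degree 3, so 3V = 2E.
Euler: V − E + F = 2 ⇒ (2E)/3 − E + (20 + x) = 2.
Multiply by 6: 2·(2E) − 3·(2E) + 6·(20 + x) = 12, i.e. 120 + 6x − (120 + 3x) = 12.
Collecting terms: 3x = 12, so x = 4.
Then 2E = 120 + 3·4 = 132, so E = 66, V = 2E/3 = 44, F = 20 + 4 = 24.

44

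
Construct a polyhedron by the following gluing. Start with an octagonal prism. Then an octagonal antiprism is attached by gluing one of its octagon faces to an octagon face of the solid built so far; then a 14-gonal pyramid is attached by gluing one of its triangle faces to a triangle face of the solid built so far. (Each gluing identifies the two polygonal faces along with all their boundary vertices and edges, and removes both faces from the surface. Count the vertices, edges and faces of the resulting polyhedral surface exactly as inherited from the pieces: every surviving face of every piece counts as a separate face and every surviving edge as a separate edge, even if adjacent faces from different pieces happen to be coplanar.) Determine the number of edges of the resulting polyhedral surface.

73

An octagonal prism: V=16, E=24, F=10.
Attach an octagonal antiprism (V=16, E=32, F=18) along an 8-gon: merge 8 vertices and 8 edges, delete both glued faces → V=24, E=48, F=26.
Attach a 14-gonal pyramid (V=15, E=28, F=15) along a 3-gon: merge 3 vertices and 3 edges, delete both glued faces → V=36, E=73, F=39.
Check: V − E + F = 36 − 73 + 39 = 2.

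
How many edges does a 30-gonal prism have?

90

A prism on an n-gon has two n-gon bases and n rectangular sides: V = 2·30 = 60, E = 3·30 = 90, F = 30 + 2 = 32.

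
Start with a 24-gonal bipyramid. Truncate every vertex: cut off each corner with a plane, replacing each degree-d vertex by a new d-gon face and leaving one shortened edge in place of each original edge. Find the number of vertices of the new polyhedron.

144

The base solid has V = 26, E = 72, F = 48.
Truncation replaces each original edge-end by a new vertex, so V′ = 2E = 144.
Each original edge survives, and each old vertex of degree d contributes d new edges; summing degrees gives Σd = 2E, so E′ = E + 2E = 3E = 216.
Each original face survives and each original vertex becomes one new face: F′ = F + V = 74.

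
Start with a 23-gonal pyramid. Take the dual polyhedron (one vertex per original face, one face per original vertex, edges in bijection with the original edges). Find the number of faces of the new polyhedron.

The base solid has V = 24, E = 46, F = 24.
The dual swaps V and F and preserves E: V′ = F = 24, E′ = E = 46, F′ = V = 24.

24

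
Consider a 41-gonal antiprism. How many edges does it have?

164

An antiprism on an n-gon has two n-gon caps and 2n triangles: V = 2·41 = 82, E = 4·41 = 164, F = 2·41 + 2 = 84.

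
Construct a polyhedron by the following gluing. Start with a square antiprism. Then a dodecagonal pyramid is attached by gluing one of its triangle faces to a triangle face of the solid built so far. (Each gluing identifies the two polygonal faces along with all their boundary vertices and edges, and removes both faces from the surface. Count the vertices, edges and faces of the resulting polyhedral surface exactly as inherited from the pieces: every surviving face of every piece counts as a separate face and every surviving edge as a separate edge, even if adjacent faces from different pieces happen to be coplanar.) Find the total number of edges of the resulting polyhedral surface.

A square antiprism: V=8, E=16, F=10.
Attach a dodecagonal pyramid (V=13, E=24, F=13) along a 3-gon: merge 3 vertices and 3 edges, delete both glued faces → V=18, E=37, F=21.
Check: V − E + F = 18 − 37 + 21 = 2.

37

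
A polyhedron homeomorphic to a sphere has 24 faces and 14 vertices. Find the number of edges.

Here V − E + F = 2.
E = V + F − (2) = 14 + 24 − (2) = 36.

36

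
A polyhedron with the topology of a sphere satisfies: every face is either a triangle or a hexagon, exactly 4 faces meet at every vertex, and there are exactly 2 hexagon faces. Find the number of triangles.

12

Let x be the number of triangles; then F = 2 + x.
Edge–face incidences: 2E = 6·2 + 3·x = 12 + 3x.
Every vertex has degree 4, so 4V = 2E.
Euler: V − E + F = 2 ⇒ (2E)/4 − E + (2 + x) = 2.
Multiply by 8: 2·(2E) − 4·(2E) + 8·(2 + x) = 16, i.e. 16 + 8x − 2·(12 + 3x) = 16.
Collecting terms: 2x − 8 = 16, so 2x = 24, so x = 12.
Then 2E = 12 + 3·12 = 48, so E = 24, V = 2E/4 = 12, F = 2 + 12 = 14.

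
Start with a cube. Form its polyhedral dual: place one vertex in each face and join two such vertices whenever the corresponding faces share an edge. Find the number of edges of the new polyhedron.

12

The base solid has V = 8, E = 12, F = 6.
The dual swaps V and F and preserves E: V′ = F = 6, E′ = E = 12, F′ = V = 8.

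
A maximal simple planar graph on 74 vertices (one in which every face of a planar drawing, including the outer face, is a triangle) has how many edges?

In a plane triangulation 3F = 2E and V − E + F = 2, so E = 3V − 6 = 3·74 − 6 = 216.

216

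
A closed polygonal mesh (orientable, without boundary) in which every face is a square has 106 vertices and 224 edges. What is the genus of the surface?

Every face is a square and each edge borders two faces, so 4F = 2·224, giving F = 112.
χ = V − E + F = 106 − 224 + 112 = -6.
For a closed orientable surface χ = 2 − 2g, so g = (2 − (-6))/2 = 4.

4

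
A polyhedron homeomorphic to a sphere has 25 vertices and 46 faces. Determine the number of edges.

69

Here V − E + F = 2.
E = V + F − (2) = 25 + 46 − (2) = 69.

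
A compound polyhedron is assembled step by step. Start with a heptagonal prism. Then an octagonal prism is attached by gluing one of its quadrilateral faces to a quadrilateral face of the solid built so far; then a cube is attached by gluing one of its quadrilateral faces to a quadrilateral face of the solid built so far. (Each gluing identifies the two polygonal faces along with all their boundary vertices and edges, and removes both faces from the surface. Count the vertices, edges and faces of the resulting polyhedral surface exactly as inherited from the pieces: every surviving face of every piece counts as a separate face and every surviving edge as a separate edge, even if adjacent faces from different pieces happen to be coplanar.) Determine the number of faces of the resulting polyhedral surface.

21

A heptagonal prism: V=14, E=21, F=9.
Attach an octagonal prism (V=16, E=24, F=10) along a 4-gon: merge 4 vertices and 4 edges, delete both glued faces → V=26, E=41, F=17.
Attach a cube (V=8, E=12, F=6) along a 4-gon: merge 4 vertices and 4 edges, delete both glued faces → V=30, E=49, F=21.
Check: V − E + F = 30 − 49 + 21 = 2.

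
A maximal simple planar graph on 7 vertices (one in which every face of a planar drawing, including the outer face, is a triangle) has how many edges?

15

In a plane triangulation 3F = 2E and V − E + F = 2, so E = 3V − 6 = 3·7 − 6 = 15.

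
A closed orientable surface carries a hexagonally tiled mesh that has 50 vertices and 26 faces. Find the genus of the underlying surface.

2

Every face is a hexagon, so 2E = 6·26 = 156, giving E = 78.
χ = V − E + F = 50 − 78 + 26 = -2.
For a closed orientable surface χ = 2 − 2g, so g = (2 − (-2))/2 = 2.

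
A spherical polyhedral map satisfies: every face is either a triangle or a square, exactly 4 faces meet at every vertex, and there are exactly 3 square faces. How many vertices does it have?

Let x be the number of triangles; then F = 3 + x.
Edge–face incidences: 2E = 4·3 + 3·x = 12 + 3x.
Every vertex has degree 4, so 4V = 2E.
Euler: V − E + F = 2 ⇒ (2E)/4 − E + (3 + x) = 2.
Multiply by 8: 2·(2E) − 4·(2E) + 8·(3 + x) = 16, i.e. 24 + 8x − 2·(12 + 3x) = 16.
Collecting terms: 2x = 16, so x = 8.
Then 2E = 12 + 3·8 = 36, so E = 18, V = 2E/4 = 9, F = 3 + 8 = 11.

9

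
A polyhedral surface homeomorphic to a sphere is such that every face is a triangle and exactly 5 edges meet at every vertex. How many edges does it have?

Each face has 3 edges and each edge borders two faces, so 2E = 3F.
Each vertex has degree 5, so 5V = 2E and hence V = 3F/5.
Euler: V − E + F = 2 ⇒ (3F/5) − (3F/2) + F = 2.
Multiply by 10: (6 − 15 + 10)F = 20, i.e. 1F = 20.
So F = 20, E = 3·20/2 = 30, V = 3·20/5 = 12.

30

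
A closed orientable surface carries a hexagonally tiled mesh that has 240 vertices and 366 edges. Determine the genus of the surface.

3

Every face is a hexagon and each edge borders two faces, so 6F = 2·366, giving F = 122.
χ = V − E + F = 240 − 366 + 122 = -4.
For a closed orientable surface χ = 2 − 2g, so g = (2 − (-4))/2 = 3.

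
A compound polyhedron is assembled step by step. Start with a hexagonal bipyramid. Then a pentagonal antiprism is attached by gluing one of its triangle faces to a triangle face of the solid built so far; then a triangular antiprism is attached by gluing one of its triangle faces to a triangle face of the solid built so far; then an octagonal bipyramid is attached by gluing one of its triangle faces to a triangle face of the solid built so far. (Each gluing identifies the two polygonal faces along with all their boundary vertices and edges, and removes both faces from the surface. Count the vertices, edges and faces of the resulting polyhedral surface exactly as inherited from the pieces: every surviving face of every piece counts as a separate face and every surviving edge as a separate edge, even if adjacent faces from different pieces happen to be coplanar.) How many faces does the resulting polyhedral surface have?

A hexagonal bipyramid: V=8, E=18, F=12.
Attach a pentagonal antiprism (V=10, E=20, F=12) along a 3-gon: merge 3 vertices and 3 edges, delete both glued faces → V=15, E=35, F=22.
Attach a triangular antiprism (V=6, E=12, F=8) along a 3-gon: merge 3 vertices and 3 edges, delete both glued faces → V=18, E=44, F=28.
Attach an octagonal bipyramid (V=10, E=24, F=16) along a 3-gon: merge 3 vertices and 3 edges, delete both glued faces → V=25, E=65, F=42.
Check: V − E + F = 25 − 65 + 42 = 2.

42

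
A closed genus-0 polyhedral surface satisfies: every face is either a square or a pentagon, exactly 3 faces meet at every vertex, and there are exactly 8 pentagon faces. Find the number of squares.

Let x be the number of squares; then F = 8 + x.
Edge–face incidences: 2E = 5·8 + 4·x = 40 + 4x.
Every vertex has degree 3, so 3V = 2E.
Euler: V − E + F = 2 ⇒ (2E)/3 − E + (8 + x) = 2.
Multiply by 6: 2·(2E) − 3·(2E) + 6·(8 + x) = 12, i.e. 48 + 6x − (40 + 4x) = 12.
Collecting terms: 2x + 8 = 12, so 2x = 4, so x = 2.
Then 2E = 40 + 4·2 = 48, so E = 24, V = 2E/3 = 16, F = 8 + 2 = 10.

2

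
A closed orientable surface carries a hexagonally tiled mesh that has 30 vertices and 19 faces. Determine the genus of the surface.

Every face is a hexagon, so 2E = 6·19 = 114, giving E = 57.
χ = V − E + F = 30 − 57 + 19 = -8.
For a closed orientable surface χ = 2 − 2g, so g = (2 − (-8))/2 = 5.

5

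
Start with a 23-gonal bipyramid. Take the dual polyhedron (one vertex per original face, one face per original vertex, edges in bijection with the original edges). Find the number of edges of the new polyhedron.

The base solid has V = 25, E = 69, F = 46.
The dual swaps V and F and preserves E: V′ = F = 46, E′ = E = 69, F′ = V = 25.

69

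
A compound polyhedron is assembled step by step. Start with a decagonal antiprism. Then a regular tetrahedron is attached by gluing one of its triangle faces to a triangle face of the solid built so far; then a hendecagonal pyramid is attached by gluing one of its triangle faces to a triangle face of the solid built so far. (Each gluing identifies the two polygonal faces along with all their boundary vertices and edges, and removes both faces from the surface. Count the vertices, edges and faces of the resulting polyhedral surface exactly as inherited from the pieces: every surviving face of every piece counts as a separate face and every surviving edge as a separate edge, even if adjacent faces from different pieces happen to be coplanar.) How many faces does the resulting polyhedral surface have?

A decagonal antiprism: V=20, E=40, F=22.
Attach a regular tetrahedron (V=4, E=6, F=4) along a 3-gon: merge 3 vertices and 3 edges, delete both glued faces → V=21, E=43, F=24.
Attach a hendecagonal pyramid (V=12, E=22, F=12) along a 3-gon: merge 3 vertices and 3 edges, delete both glued faces → V=30, E=62, F=34.
Check: V − E + F = 30 − 62 + 34 = 2.

34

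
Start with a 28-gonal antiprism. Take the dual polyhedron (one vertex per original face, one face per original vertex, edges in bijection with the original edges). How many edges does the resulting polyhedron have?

112

The base solid has V = 56, E = 112, F = 58.
The dual swaps V and F and preserves E: V′ = F = 58, E′ = E = 112, F′ = V = 56.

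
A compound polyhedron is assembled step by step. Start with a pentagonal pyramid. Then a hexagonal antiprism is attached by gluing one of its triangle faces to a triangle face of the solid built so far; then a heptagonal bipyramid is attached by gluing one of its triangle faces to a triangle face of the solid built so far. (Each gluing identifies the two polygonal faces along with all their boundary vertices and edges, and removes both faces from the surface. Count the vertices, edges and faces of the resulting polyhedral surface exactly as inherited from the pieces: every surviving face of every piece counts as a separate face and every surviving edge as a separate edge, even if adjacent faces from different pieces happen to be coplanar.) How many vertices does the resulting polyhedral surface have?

A pentagonal pyramid: V=6, E=10, F=6.
Attach a hexagonal antiprism (V=12, E=24, F=14) along a 3-gon: merge 3 vertices and 3 edges, delete both glued faces → V=15, E=31, F=18.
Attach a heptagonal bipyramid (V=9, E=21, F=14) along a 3-gon: merge 3 vertices and 3 edges, delete both glued faces → V=21, E=49, F=30.
Check: V − E + F = 21 − 49 + 30 = 2.

21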